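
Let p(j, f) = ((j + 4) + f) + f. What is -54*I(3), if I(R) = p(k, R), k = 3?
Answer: -702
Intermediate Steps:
p(j, f) = 4 + j + 2*f (p(j, f) = ((4 + j) + f) + f = (4 + f + j) + f = 4 + j + 2*f)
I(R) = 7 + 2*R (I(R) = 4 + 3 + 2*R = 7 + 2*R)
-54*I(3) = -54*(7 + 2*3) = -54*(7 + 6) = -54*13 = -702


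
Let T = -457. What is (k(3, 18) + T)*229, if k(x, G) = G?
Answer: -100531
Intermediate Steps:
(k(3, 18) + T)*229 = (18 - 457)*229 = -439*229 = -100531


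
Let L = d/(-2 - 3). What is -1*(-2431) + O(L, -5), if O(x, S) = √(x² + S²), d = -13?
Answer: 2431 + √794/5 ≈ 2436.6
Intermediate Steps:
L = 13/5 (L = -13/(-2 - 3) = -13/(-5) = -⅕*(-13) = 13/5 ≈ 2.6000)
O(x, S) = √(S² + x²)
-1*(-2431) + O(L, -5) = -1*(-2431) + √((-5)² + (13/5)²) = 2431 + √(25 + 169/25) = 2431 + √(794/25) = 2431 + √794/5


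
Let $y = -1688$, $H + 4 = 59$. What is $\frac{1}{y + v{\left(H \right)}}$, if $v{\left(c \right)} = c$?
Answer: $- \frac{1}{1633} \approx -0.00061237$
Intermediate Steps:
$H = 55$ ($H = -4 + 59 = 55$)
$\frac{1}{y + v{\left(H \right)}} = \frac{1}{-1688 + 55} = \frac{1}{-1633} = - \frac{1}{1633}$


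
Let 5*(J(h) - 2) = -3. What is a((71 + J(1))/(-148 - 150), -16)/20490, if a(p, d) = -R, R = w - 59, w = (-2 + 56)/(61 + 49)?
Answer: 1609/563475 ≈ 0.0028555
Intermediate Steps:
w = 27/55 (w = 54/110 = 54*(1/110) = 27/55 ≈ 0.49091)
J(h) = 7/5 (J(h) = 2 + (1/5)*(-3) = 2 - 3/5 = 7/5)
R = -3218/55 (R = 27/55 - 59 = -3218/55 ≈ -58.509)
a(p, d) = 3218/55 (a(p, d) = -1*(-3218/55) = 3218/55)
a((71 + J(1))/(-148 - 150), -16)/20490 = (3218/55)/20490 = (3218/55)*(1/20490) = 1609/563475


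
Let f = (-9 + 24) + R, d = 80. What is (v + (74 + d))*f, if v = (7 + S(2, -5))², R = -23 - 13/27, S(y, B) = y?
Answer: -53815/27 ≈ -1993.1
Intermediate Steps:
R = -634/27 (R = -23 - 13/27 = -634/27 ≈ -23.481)
v = 81 (v = (7 + 2)² = 9² = 81)
f = -229/27 (f = (-9 + 24) - 634/27 = 15 - 634/27 = -229/27 ≈ -8.4815)
(v + (74 + d))*f = (81 + (74 + 80))*(-229/27) = (81 + 154)*(-229/27) = 235*(-229/27) = -53815/27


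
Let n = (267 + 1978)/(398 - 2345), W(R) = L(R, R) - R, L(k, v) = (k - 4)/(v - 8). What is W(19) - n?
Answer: -32093/1947 ≈ -16.483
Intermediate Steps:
L(k, v) = (-4 + k)/(-8 + v)
W(R) = -R + (-4 + R)/(-8 + R) (W(R) = (-4 + R)/(-8 + R) - R = -R + (-4 + R)/(-8 + R))
n = -2245/1947 (n = 2245/(-1947) = 2245*(-1/1947) = -2245/1947 ≈ -1.1531)
W(19) - n = (-4 + 19 - 1*19*(-8 + 19))/(-8 + 19) - 1*(-2245/1947) = (-4 + 19 - 1*19*11)/11 + 2245/1947 = (-4 + 19 - 209)/11 + 2245/1947 = (1/11)*(-194) + 2245/1947 = -194/11 + 2245/1947 = -32093/1947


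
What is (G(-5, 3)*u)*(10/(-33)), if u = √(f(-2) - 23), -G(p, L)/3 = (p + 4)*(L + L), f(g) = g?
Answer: -300*I/11 ≈ -27.273*I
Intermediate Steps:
G(p, L) = -6*L*(4 + p) (G(p, L) = -3*(p + 4)*(L + L) = -3*(4 + p)*2*L = -6*L*(4 + p))
u = 5*I (u = √(-2 - 23) = √(-25) = 5*I ≈ 5.0*I)
(G(-5, 3)*u)*(10/(-33)) = ((-6*3*(4 - 5))*(5*I))*(10/(-33)) = ((-6*3*(-1))*(5*I))*(10*(-1/33)) = (18*(5*I))*(-10/33) = (90*I)*(-10/33) = -300*I/11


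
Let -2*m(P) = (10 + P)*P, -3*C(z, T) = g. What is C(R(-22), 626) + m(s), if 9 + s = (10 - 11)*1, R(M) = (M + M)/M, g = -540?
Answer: 180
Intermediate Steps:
R(M) = 2 (R(M) = (2*M)/M = 2)
s = -10 (s = -9 + (10 - 11)*1 = -9 - 1*1 = -9 - 1 = -10)
C(z, T) = 180 (C(z, T) = -⅓*(-540) = 180)
m(P) = -P*(10 + P)/2 (m(P) = -(10 + P)*P/2 = -P*(10 + P)/2)
C(R(-22), 626) + m(s) = 180 - ½*(-10)*(10 - 10) = 180 - ½*(-10)*0 = 180 + 0 = 180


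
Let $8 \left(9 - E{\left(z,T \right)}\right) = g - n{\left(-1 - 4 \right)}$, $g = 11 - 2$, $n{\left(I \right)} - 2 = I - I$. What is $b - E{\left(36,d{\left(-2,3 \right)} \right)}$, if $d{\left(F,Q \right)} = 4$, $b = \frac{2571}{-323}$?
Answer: $- \frac{41563}{2584} \approx -16.085$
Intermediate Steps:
$b = - \frac{2571}{323}$ ($b = 2571 \left(- \frac{1}{323}\right) = - \frac{2571}{323} \approx -7.9598$)
$n{\left(I \right)} = 2$ ($n{\left(I \right)} = 2 + \left(I - I\right) = 2 + 0 = 2$)
$g = 9$ ($g = 11 - 2 = 9$)
$E{\left(z,T \right)} = \frac{65}{8}$ ($E{\left(z,T \right)} = 9 - \frac{9 - 2}{8} = 9 - \frac{7}{8} = \frac{65}{8}$)
$b - E{\left(36,d{\left(-2,3 \right)} \right)} = - \frac{2571}{323} - \frac{65}{8} = - \frac{41563}{2584}$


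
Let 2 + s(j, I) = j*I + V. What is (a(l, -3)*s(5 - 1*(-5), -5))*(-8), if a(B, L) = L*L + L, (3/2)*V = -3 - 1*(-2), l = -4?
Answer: 2528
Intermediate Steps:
V = -⅔ (V = 2*(-3 - 1*(-2))/3 = 2*(-3 + 2)/3 = (⅔)*(-1) = -⅔ ≈ -0.66667)
a(B, L) = L + L² (a(B, L) = L² + L = L + L²)
s(j, I) = -8/3 + I*j (s(j, I) = -2 + (j*I - ⅔) = -2 + (I*j - ⅔) = -2 + (-⅔ + I*j) = -8/3 + I*j)
(a(l, -3)*s(5 - 1*(-5), -5))*(-8) = ((-3*(1 - 3))*(-8/3 - 5*(5 - 1*(-5))))*(-8) = ((-3*(-2))*(-8/3 - 5*(5 + 5)))*(-8) = (6*(-8/3 - 5*10))*(-8) = (6*(-8/3 - 50))*(-8) = (6*(-158/3))*(-8) = -316*(-8) = 2528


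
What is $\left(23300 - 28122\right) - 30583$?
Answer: $-35405$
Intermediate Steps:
$\left(23300 - 28122\right) - 30583 = -4822 - 30583 = -35405$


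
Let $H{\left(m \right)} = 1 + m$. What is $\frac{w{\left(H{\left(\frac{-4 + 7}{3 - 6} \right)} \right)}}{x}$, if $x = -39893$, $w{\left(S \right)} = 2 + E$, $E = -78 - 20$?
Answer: $\frac{96}{39893} \approx 0.0024064$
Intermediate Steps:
$E = -98$ ($E = -78 - 20 = -98$)
$w{\left(S \right)} = -96$ ($w{\left(S \right)} = 2 - 98 = -96$)
$\frac{w{\left(H{\left(\frac{-4 + 7}{3 - 6} \right)} \right)}}{x} = - \frac{96}{-39893} = \left(-96\right) \left(- \frac{1}{39893}\right) = \frac{96}{39893}$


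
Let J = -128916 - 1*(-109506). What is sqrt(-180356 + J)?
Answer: I*sqrt(199766) ≈ 446.95*I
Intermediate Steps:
J = -19410 (J = -128916 + 109506 = -19410)
sqrt(-180356 + J) = sqrt(-180356 - 19410) = sqrt(-199766) = I*sqrt(199766)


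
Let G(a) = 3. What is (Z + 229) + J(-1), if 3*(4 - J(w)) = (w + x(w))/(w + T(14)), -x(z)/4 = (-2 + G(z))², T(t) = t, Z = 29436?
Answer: 1157096/39 ≈ 29669.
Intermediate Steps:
x(z) = -4 (x(z) = -4*(-2 + 3)² = -4*1² = -4*1 = -4)
J(w) = 4 - (-4 + w)/(3*(14 + w)) (J(w) = 4 - (w - 4)/(3*(w + 14)) = 4 - (-4 + w)/(3*(14 + w)))
(Z + 229) + J(-1) = (29436 + 229) + (172 + 11*(-1))/(3*(14 - 1)) = 29665 + (⅓)*(172 - 11)/13 = 29665 + (⅓)*(1/13)*161 = 29665 + 161/39 = 1157096/39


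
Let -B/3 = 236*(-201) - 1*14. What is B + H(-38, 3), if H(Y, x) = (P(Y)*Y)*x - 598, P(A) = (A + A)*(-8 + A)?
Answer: -256792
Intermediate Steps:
P(A) = 2*A*(-8 + A) (P(A) = (2*A)*(-8 + A) = 2*A*(-8 + A))
H(Y, x) = -598 + 2*x*Y²*(-8 + Y) (H(Y, x) = ((2*Y*(-8 + Y))*Y)*x - 598 = (2*Y²*(-8 + Y))*x - 598 = 2*x*Y²*(-8 + Y) - 598 = -598 + 2*x*Y²*(-8 + Y))
B = 142350 (B = -3*(236*(-201) - 1*14) = -3*(-47436 - 14) = -3*(-47450) = 142350)
B + H(-38, 3) = 142350 + (-598 + 2*3*(-38)²*(-8 - 38)) = 142350 + (-598 + 2*3*1444*(-46)) = 142350 + (-598 - 398544) = 142350 - 399142 = -256792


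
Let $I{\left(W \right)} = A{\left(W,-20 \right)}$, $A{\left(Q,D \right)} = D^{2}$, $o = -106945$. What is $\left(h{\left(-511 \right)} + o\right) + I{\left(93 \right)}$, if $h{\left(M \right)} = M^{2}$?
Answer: $154576$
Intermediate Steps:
$I{\left(W \right)} = 400$ ($I{\left(W \right)} = \left(-20\right)^{2} = 400$)
$\left(h{\left(-511 \right)} + o\right) + I{\left(93 \right)} = \left(\left(-511\right)^{2} - 106945\right) + 400 = \left(261121 - 106945\right) + 400 = 154176 + 400 = 154576$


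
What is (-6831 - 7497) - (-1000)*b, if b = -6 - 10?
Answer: -30328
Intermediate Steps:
b = -16
(-6831 - 7497) - (-1000)*b = (-6831 - 7497) - (-1000)*(-16) = -14328 - 1*16000 = -14328 - 16000 = -30328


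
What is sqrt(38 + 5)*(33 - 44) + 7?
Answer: 7 - 11*sqrt(43) ≈ -65.132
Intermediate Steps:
sqrt(38 + 5)*(33 - 44) + 7 = sqrt(43)*(-11) + 7 = -11*sqrt(43) + 7 = 7 - 11*sqrt(43)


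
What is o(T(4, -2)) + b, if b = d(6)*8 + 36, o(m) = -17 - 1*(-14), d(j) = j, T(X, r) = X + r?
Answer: 81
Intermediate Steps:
o(m) = -3 (o(m) = -17 + 14 = -3)
b = 84 (b = 6*8 + 36 = 48 + 36 = 84)
o(T(4, -2)) + b = -3 + 84 = 81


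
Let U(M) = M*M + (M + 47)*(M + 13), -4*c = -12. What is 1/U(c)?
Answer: 1/809 ≈ 0.0012361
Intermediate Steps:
c = 3 (c = -¼*(-12) = 3)
U(M) = M² + (13 + M)*(47 + M) (U(M) = M² + (47 + M)*(13 + M) = M² + (13 + M)*(47 + M))
1/U(c) = 1/(611 + 2*3² + 60*3) = 1/(611 + 2*9 + 180) = 1/(611 + 18 + 180) = 1/809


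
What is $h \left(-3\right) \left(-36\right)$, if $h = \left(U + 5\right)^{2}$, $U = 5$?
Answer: $10800$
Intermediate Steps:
$h = 100$ ($h = \left(5 + 5\right)^{2} = 10^{2} = 100$)
$h \left(-3\right) \left(-36\right) = 100 \left(-3\right) \left(-36\right) = \left(-300\right) \left(-36\right) = 10800$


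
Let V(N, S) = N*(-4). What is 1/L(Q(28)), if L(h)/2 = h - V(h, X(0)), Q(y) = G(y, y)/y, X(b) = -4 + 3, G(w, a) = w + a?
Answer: 1/20 ≈ 0.050000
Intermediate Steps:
G(w, a) = a + w
X(b) = -1
V(N, S) = -4*N
Q(y) = 2 (Q(y) = (y + y)/y = (2*y)/y = 2)
L(h) = 10*h (L(h) = 2*(h - (-4)*h) = 2*(h + 4*h) = 2*(5*h) = 10*h)
1/L(Q(28)) = 1/(10*2) = 1/20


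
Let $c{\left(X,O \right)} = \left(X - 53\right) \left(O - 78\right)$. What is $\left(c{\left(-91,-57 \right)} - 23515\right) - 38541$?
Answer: $-42616$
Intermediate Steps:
$c{\left(X,O \right)} = \left(-78 + O\right) \left(-53 + X\right)$ ($c{\left(X,O \right)} = \left(-53 + X\right) \left(-78 + O\right) = \left(-78 + O\right) \left(-53 + X\right)$)
$\left(c{\left(-91,-57 \right)} - 23515\right) - 38541 = \left(\left(4134 - -7098 - -3021 - -5187\right) - 23515\right) - 38541 = \left(\left(4134 + 7098 + 3021 + 5187\right) - 23515\right) - 38541 = \left(19440 - 23515\right) - 38541 = -4075 - 38541 = -42616$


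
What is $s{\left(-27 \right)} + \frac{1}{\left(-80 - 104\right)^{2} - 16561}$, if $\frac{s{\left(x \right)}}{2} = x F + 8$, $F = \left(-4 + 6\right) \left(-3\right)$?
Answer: $\frac{5880301}{17295} \approx 340.0$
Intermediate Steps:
$F = -6$ ($F = 2 \left(-3\right) = -6$)
$s{\left(x \right)} = 16 - 12 x$ ($s{\left(x \right)} = 2 \left(x \left(-6\right) + 8\right) = 2 \left(- 6 x + 8\right) = 2 \left(8 - 6 x\right) = 16 - 12 x$)
$s{\left(-27 \right)} + \frac{1}{\left(-80 - 104\right)^{2} - 16561} = \left(16 - -324\right) + \frac{1}{\left(-80 - 104\right)^{2} - 16561} = \left(16 + 324\right) + \frac{1}{\left(-184\right)^{2} - 16561} = 340 + \frac{1}{33856 - 16561} = 340 + \frac{1}{17295} = \frac{5880301}{17295}$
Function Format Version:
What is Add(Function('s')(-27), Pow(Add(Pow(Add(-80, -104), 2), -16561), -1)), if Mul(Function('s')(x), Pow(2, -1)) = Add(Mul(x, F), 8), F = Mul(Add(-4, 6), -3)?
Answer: Rational(5880301, 17295) ≈ 340.00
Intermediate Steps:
F = -6 (F = Mul(2, -3) = -6)
Function('s')(x) = Add(16, Mul(-12, x)) (Function('s')(x) = Mul(2, Add(Mul(x, -6), 8)) = Mul(2, Add(Mul(-6, x), 8)) = Mul(2, Add(8, Mul(-6, x))) = Add(16, Mul(-12, x)))
Add(Function('s')(-27), Pow(Add(Pow(Add(-80, -104), 2), -16561), -1)) = Add(Add(16, Mul(-12, -27)), Pow(Add(Pow(Add(-80, -104), 2), -16561), -1)) = Add(Add(16, 324), Pow(Add(Pow(-184, 2), -16561), -1)) = Add(340, Pow(Add(33856, -16561), -1)) = Add(340, Pow(17295, -1)) = Add(340, Rational(1, 17295)) = Rational(5880301, 17295)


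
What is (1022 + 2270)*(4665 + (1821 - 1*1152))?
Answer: 17559528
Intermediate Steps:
(1022 + 2270)*(4665 + (1821 - 1*1152)) = 3292*(4665 + (1821 - 1152)) = 3292*(4665 + 669) = 3292*5334 = 17559528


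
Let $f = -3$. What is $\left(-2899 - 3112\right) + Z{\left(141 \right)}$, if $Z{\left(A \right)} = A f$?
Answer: $-6434$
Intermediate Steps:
$Z{\left(A \right)} = - 3 A$ ($Z{\left(A \right)} = A \left(-3\right) = - 3 A$)
$\left(-2899 - 3112\right) + Z{\left(141 \right)} = \left(-2899 - 3112\right) - 423 = -6011 - 423 = -6434$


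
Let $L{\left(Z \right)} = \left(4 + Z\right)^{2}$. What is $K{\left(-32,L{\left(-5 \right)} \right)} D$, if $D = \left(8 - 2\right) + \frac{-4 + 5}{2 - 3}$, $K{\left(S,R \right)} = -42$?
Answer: $-210$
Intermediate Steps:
$D = 5$ ($D = 6 + 1 \frac{1}{-1} = 6 + 1 \left(-1\right) = 6 - 1 = 5$)
$K{\left(-32,L{\left(-5 \right)} \right)} D = \left(-42\right) 5 = -210$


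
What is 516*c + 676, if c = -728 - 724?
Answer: -748556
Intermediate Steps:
c = -1452
516*c + 676 = 516*(-1452) + 676 = -749232 + 676 = -748556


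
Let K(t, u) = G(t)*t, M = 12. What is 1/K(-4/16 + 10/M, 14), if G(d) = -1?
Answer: -12/7 ≈ -1.7143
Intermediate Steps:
K(t, u) = -t
1/K(-4/16 + 10/M, 14) = 1/(-(-4/16 + 10/12)) = 1/(-(-4*1/16 + 10*(1/12))) = 1/(-(-1/4 + 5/6)) = 1/(-1*7/12) = 1/(-7/12) = -12/7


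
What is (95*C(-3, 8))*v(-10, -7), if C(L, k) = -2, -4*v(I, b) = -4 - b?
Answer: 285/2 ≈ 142.50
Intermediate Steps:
v(I, b) = 1 + b/4 (v(I, b) = -(-4 - b)/4 = 1 + b/4)
(95*C(-3, 8))*v(-10, -7) = (95*(-2))*(1 + (¼)*(-7)) = -190*(1 - 7/4) = -190*(-¾) = 285/2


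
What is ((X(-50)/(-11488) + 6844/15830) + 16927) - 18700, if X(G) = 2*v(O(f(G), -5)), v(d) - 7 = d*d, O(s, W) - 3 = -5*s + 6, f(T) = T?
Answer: -5069912002/2841485 ≈ -1784.2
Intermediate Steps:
O(s, W) = 9 - 5*s (O(s, W) = 3 + (-5*s + 6) = 3 + (6 - 5*s) = 9 - 5*s)
v(d) = 7 + d**2 (v(d) = 7 + d*d = 7 + d**2)
X(G) = 14 + 2*(9 - 5*G)**2 (X(G) = 2*(7 + (9 - 5*G)**2) = 14 + 2*(9 - 5*G)**2)
((X(-50)/(-11488) + 6844/15830) + 16927) - 18700 = (((14 + 2*(-9 + 5*(-50))**2)/(-11488) + 6844/15830) + 16927) - 18700 = (((14 + 2*(-9 - 250)**2)*(-1/11488) + 6844*(1/15830)) + 16927) - 18700 = (((14 + 2*(-259)**2)*(-1/11488) + 3422/7915) + 16927) - 18700 = (((14 + 2*67081)*(-1/11488) + 3422/7915) + 16927) - 18700 = (((14 + 134162)*(-1/11488) + 3422/7915) + 16927) - 18700 = ((134176*(-1/11488) + 3422/7915) + 16927) - 18700 = ((-4193/359 + 3422/7915) + 16927) - 18700 = (-31959097/2841485 + 16927) - 18700 = 48065857498/2841485 - 18700 = -5069912002/2841485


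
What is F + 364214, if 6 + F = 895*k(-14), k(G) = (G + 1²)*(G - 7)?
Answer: 608543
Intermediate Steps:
k(G) = (1 + G)*(-7 + G) (k(G) = (G + 1)*(-7 + G) = (1 + G)*(-7 + G))
F = 244329 (F = -6 + 895*(-7 + (-14)² - 6*(-14)) = -6 + 895*(-7 + 196 + 84) = -6 + 895*273 = -6 + 244335 = 244329)
F + 364214 = 244329 + 364214 = 608543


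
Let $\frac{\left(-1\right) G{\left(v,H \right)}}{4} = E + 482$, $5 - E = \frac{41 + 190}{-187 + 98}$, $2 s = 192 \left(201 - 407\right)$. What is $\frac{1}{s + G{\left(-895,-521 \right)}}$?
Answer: $- \frac{89}{1934360} \approx -4.601 \cdot 10^{-5}$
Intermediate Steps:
$s = -19776$ ($s = \frac{192 \left(201 - 407\right)}{2} = \frac{192 \left(-206\right)}{2} = \frac{1}{2} \left(-39552\right) = -19776$)
$E = \frac{676}{89}$ ($E = 5 - \frac{41 + 190}{-187 + 98} = 5 - \frac{231}{-89} = 5 - 231 \left(- \frac{1}{89}\right) = 5 - - \frac{231}{89} = 5 + \frac{231}{89} = \frac{676}{89} \approx 7.5955$)
$G{\left(v,H \right)} = - \frac{174296}{89}$ ($G{\left(v,H \right)} = - 4 \left(\frac{676}{89} + 482\right) = \left(-4\right) \frac{43574}{89} = - \frac{174296}{89}$)
$\frac{1}{s + G{\left(-895,-521 \right)}} = \frac{1}{-19776 - \frac{174296}{89}} = \frac{1}{- \frac{1934360}{89}} = - \frac{89}{1934360}$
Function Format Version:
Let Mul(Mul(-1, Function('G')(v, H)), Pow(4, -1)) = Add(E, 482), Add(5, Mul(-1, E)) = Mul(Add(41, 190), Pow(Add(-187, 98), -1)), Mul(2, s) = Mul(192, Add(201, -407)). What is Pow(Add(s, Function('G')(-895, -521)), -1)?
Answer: Rational(-89, 1934360) ≈ -4.6010e-5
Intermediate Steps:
s = -19776 (s = Mul(Rational(1, 2), Mul(192, Add(201, -407))) = Mul(Rational(1, 2), Mul(192, -206)) = Mul(Rational(1, 2), -39552) = -19776)
E = Rational(676, 89) (E = Add(5, Mul(-1, Mul(Add(41, 190), Pow(Add(-187, 98), -1)))) = Add(5, Mul(-1, Mul(231, Pow(-89, -1)))) = Add(5, Mul(-1, Mul(231, Rational(-1, 89)))) = Add(5, Mul(-1, Rational(-231, 89))) = Add(5, Rational(231, 89)) = Rational(676, 89) ≈ 7.5955)
Function('G')(v, H) = Rational(-174296, 89) (Function('G')(v, H) = Mul(-4, Add(Rational(676, 89), 482)) = Mul(-4, Rational(43574, 89)) = Rational(-174296, 89))
Pow(Add(s, Function('G')(-895, -521)), -1) = Pow(Add(-19776, Rational(-174296, 89)), -1) = Pow(Rational(-1934360, 89), -1) = Rational(-89, 1934360)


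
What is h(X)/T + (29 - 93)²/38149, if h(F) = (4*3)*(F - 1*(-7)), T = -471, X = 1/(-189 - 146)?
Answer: -142255904/2006446655 ≈ -0.070899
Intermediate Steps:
X = -1/335 (X = 1/(-335) = -1/335 ≈ -0.0029851)
h(F) = 84 + 12*F (h(F) = 12*(F + 7) = 12*(7 + F) = 84 + 12*F)
h(X)/T + (29 - 93)²/38149 = (84 + 12*(-1/335))/(-471) + (29 - 93)²/38149 = (84 - 12/335)*(-1/471) + (-64)²*(1/38149) = (28128/335)*(-1/471) + 4096*(1/38149) = -9376/52595 + 4096/38149 = -142255904/2006446655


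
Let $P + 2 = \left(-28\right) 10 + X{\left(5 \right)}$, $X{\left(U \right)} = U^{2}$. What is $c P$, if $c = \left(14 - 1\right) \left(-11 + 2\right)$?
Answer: $30069$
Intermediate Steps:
$c = -117$ ($c = 13 \left(-9\right) = -117$)
$P = -257$ ($P = -2 + \left(\left(-28\right) 10 + 5^{2}\right) = -2 + \left(-280 + 25\right) = -2 - 255 = -257$)
$c P = \left(-117\right) \left(-257\right) = 30069$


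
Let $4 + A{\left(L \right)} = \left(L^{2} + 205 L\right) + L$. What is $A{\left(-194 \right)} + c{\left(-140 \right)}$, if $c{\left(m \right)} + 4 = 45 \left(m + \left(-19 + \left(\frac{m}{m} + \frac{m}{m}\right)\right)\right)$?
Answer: $-9401$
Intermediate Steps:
$A{\left(L \right)} = -4 + L^{2} + 206 L$ ($A{\left(L \right)} = -4 + \left(\left(L^{2} + 205 L\right) + L\right) = -4 + \left(L^{2} + 206 L\right) = -4 + L^{2} + 206 L$)
$c{\left(m \right)} = -769 + 45 m$ ($c{\left(m \right)} = -4 + 45 \left(m + \left(-19 + \left(\frac{m}{m} + \frac{m}{m}\right)\right)\right) = -4 + 45 \left(m + \left(-19 + \left(1 + 1\right)\right)\right) = -4 + 45 \left(m + \left(-19 + 2\right)\right) = -4 + 45 \left(m - 17\right) = -4 + 45 \left(-17 + m\right) = -4 + \left(-765 + 45 m\right) = -769 + 45 m$)
$A{\left(-194 \right)} + c{\left(-140 \right)} = \left(-4 + \left(-194\right)^{2} + 206 \left(-194\right)\right) + \left(-769 + 45 \left(-140\right)\right) = \left(-4 + 37636 - 39964\right) - 7069 = -2332 - 7069 = -9401$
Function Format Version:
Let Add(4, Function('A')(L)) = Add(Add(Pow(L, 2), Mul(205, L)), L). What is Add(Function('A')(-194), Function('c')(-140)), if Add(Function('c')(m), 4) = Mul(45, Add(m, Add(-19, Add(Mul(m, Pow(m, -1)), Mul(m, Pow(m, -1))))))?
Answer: -9401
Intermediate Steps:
Function('A')(L) = Add(-4, Pow(L, 2), Mul(206, L)) (Function('A')(L) = Add(-4, Add(Add(Pow(L, 2), Mul(205, L)), L)) = Add(-4, Add(Pow(L, 2), Mul(206, L))) = Add(-4, Pow(L, 2), Mul(206, L)))
Function('c')(m) = Add(-769, Mul(45, m)) (Function('c')(m) = Add(-4, Mul(45, Add(m, Add(-19, Add(Mul(m, Pow(m, -1)), Mul(m, Pow(m, -1))))))) = Add(-4, Mul(45, Add(m, Add(-19, Add(1, 1))))) = Add(-4, Mul(45, Add(m, Add(-19, 2)))) = Add(-4, Mul(45, Add(m, -17))) = Add(-4, Mul(45, Add(-17, m))) = Add(-4, Add(-765, Mul(45, m))) = Add(-769, Mul(45, m)))
Add(Function('A')(-194), Function('c')(-140)) = Add(Add(-4, Pow(-194, 2), Mul(206, -194)), Add(-769, Mul(45, -140))) = Add(Add(-4, 37636, -39964), Add(-769, -6300)) = Add(-2332, -7069) = -9401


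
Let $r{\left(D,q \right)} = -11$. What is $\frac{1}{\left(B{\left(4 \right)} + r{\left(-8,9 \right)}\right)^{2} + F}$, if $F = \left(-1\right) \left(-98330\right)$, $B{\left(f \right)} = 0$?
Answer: $\frac{1}{98451} \approx 1.0157 \cdot 10^{-5}$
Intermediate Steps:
$F = 98330$
$\frac{1}{\left(B{\left(4 \right)} + r{\left(-8,9 \right)}\right)^{2} + F} = \frac{1}{\left(0 - 11\right)^{2} + 98330} = \frac{1}{\left(-11\right)^{2} + 98330} = \frac{1}{121 + 98330} = \frac{1}{98451}$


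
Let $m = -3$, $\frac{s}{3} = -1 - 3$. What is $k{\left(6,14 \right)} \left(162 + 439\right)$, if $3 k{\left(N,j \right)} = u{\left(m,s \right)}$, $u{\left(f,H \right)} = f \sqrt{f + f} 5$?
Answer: $- 3005 i \sqrt{6} \approx - 7360.7 i$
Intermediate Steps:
$s = -12$ ($s = 3 \left(-1 - 3\right) = 3 \left(-4\right) = -12$)
$u{\left(f,H \right)} = 5 \sqrt{2} f^{\frac{3}{2}}$ ($u{\left(f,H \right)} = f \sqrt{2 f} 5 = f \sqrt{2} \sqrt{f} 5 = \sqrt{2} f^{\frac{3}{2}} \cdot 5 = 5 \sqrt{2} f^{\frac{3}{2}}$)
$k{\left(N,j \right)} = - 5 i \sqrt{6}$ ($k{\left(N,j \right)} = \frac{5 \sqrt{2} \left(-3\right)^{\frac{3}{2}}}{3} = \frac{5 \sqrt{2} \left(- 3 i \sqrt{3}\right)}{3} = \frac{\left(-15\right) i \sqrt{6}}{3} = - 5 i \sqrt{6}$)
$k{\left(6,14 \right)} \left(162 + 439\right) = - 5 i \sqrt{6} \left(162 + 439\right) = - 5 i \sqrt{6} \cdot 601 = - 3005 i \sqrt{6}$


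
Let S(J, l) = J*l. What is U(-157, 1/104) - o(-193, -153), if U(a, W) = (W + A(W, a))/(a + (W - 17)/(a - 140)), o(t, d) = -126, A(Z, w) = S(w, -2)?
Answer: 200368215/1615883 ≈ 124.00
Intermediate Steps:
A(Z, w) = -2*w (A(Z, w) = w*(-2) = -2*w)
U(a, W) = (W - 2*a)/(a + (-17 + W)/(-140 + a)) (U(a, W) = (W - 2*a)/(a + (W - 17)/(a - 140)) = (W - 2*a)/(a + (-17 + W)/(-140 + a)))
U(-157, 1/104) - o(-193, -153) = (-140/104 - 2*(-157)² + 280*(-157) - 157/104)/(-17 + 1/104 + (-157)² - 140*(-157)) - 1*(-126) = (-140*1/104 - 2*24649 - 43960 + (1/104)*(-157))/(-17 + 1/104 + 24649 + 21980) + 126 = (-35/26 - 49298 - 43960 - 157/104)/(4847649/104) + 126 = (104/4847649)*(-9699129/104) + 126 = -3233043/1615883 + 126 = 200368215/1615883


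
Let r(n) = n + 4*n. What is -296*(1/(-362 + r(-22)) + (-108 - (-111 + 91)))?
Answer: 1536869/59 ≈ 26049.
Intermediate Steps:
r(n) = 5*n
-296*(1/(-362 + r(-22)) + (-108 - (-111 + 91))) = -296*(1/(-362 + 5*(-22)) + (-108 - (-111 + 91))) = -296*(1/(-362 - 110) + (-108 - 1*(-20))) = -296*(1/(-472) + (-108 + 20)) = -296*(-1/472 - 88) = -296*(-41537/472) = 1536869/59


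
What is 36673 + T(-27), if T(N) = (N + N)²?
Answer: 39589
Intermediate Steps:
T(N) = 4*N² (T(N) = (2*N)² = 4*N²)
36673 + T(-27) = 36673 + 4*(-27)² = 36673 + 4*729 = 36673 + 2916 = 39589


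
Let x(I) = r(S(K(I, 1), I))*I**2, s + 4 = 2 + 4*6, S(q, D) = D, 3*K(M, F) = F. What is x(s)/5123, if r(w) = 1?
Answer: 484/5123 ≈ 0.094476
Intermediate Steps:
K(M, F) = F/3
s = 22 (s = -4 + (2 + 4*6) = -4 + (2 + 24) = -4 + 26 = 22)
x(I) = I**2 (x(I) = 1*I**2 = I**2)
x(s)/5123 = 22**2/5123 = 484*(1/5123) = 484/5123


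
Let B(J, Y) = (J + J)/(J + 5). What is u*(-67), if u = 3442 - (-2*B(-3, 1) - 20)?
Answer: -231552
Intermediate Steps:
B(J, Y) = 2*J/(5 + J) (B(J, Y) = (2*J)/(5 + J) = 2*J/(5 + J))
u = 3456 (u = 3442 - (-4*(-3)/(5 - 3) - 20) = 3442 - (-4*(-3)/2 - 20) = 3442 - (-2*(-3) - 20) = 3442 - (6 - 20) = 3442 - 1*(-14) = 3442 + 14 = 3456)
u*(-67) = 3456*(-67) = -231552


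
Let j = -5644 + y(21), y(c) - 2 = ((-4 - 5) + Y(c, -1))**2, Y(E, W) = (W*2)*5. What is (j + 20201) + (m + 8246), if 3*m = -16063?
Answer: 53435/3 ≈ 17812.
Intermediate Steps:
Y(E, W) = 10*W (Y(E, W) = (2*W)*5 = 10*W)
m = -16063/3 (m = (1/3)*(-16063) = -16063/3 ≈ -5354.3)
y(c) = 363 (y(c) = 2 + ((-4 - 5) + 10*(-1))**2 = 2 + (-9 - 10)**2 = 2 + (-19)**2 = 2 + 361 = 363)
j = -5281 (j = -5644 + 363 = -5281)
(j + 20201) + (m + 8246) = (-5281 + 20201) + (-16063/3 + 8246) = 14920 + 8675/3 = 53435/3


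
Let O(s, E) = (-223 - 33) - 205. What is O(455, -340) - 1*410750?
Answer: -411211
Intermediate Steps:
O(s, E) = -461 (O(s, E) = -256 - 205 = -461)
O(455, -340) - 1*410750 = -461 - 1*410750 = -461 - 410750 = -411211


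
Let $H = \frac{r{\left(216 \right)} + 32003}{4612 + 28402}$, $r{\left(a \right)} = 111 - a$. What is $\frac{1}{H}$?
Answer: $\frac{16507}{15949} \approx 1.035$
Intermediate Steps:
$H = \frac{15949}{16507}$ ($H = \frac{\left(111 - 216\right) + 32003}{4612 + 28402} = \frac{\left(111 - 216\right) + 32003}{33014} = \left(-105 + 32003\right) \frac{1}{33014} = 31898 \cdot \frac{1}{33014} = \frac{15949}{16507} \approx 0.9662$)
$\frac{1}{H} = \frac{1}{\frac{15949}{16507}} = \frac{16507}{15949}$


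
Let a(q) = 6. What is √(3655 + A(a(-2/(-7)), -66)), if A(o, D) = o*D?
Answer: √3259 ≈ 57.088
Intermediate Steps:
A(o, D) = D*o
√(3655 + A(a(-2/(-7)), -66)) = √(3655 - 66*6) = √(3655 - 396) = √3259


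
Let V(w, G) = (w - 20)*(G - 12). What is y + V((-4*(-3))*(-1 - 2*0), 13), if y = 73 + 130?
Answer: 171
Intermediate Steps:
V(w, G) = (-20 + w)*(-12 + G)
y = 203
y + V((-4*(-3))*(-1 - 2*0), 13) = 203 + (240 - 20*13 - 12*(-4*(-3))*(-1 - 2*0) + 13*((-4*(-3))*(-1 - 2*0))) = 203 + (240 - 260 - 144*(-1 + 0) + 13*(12*(-1 + 0))) = 203 + (240 - 260 - 144*(-1) + 13*(12*(-1))) = 203 + (240 - 260 - 12*(-12) + 13*(-12)) = 203 + (240 - 260 + 144 - 156) = 203 - 32 = 171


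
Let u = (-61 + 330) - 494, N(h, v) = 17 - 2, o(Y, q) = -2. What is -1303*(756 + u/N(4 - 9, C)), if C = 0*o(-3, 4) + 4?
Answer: -965523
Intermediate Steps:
C = 4 (C = 0*(-2) + 4 = 0 + 4 = 4)
N(h, v) = 15
u = -225 (u = 269 - 494 = -225)
-1303*(756 + u/N(4 - 9, C)) = -1303*(756 - 225/15) = -1303*(756 - 225*1/15) = -1303*(756 - 15) = -1303*741 = -965523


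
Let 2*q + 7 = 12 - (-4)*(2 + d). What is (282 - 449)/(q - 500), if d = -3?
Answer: 334/999 ≈ 0.33433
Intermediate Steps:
q = 1/2 (q = -7/2 + (12 - (-4)*(2 - 3))/2 = -7/2 + (12 - (-4)*(-1))/2 = -7/2 + (12 - 1*4)/2 = -7/2 + (12 - 4)/2 = -7/2 + (1/2)*8 = -7/2 + 4 = 1/2 ≈ 0.50000)
(282 - 449)/(q - 500) = (282 - 449)/(1/2 - 500) = -167/(-999/2) = -167*(-2/999) = 334/999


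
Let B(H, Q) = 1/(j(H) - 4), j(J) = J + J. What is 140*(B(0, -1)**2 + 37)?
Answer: 20755/4 ≈ 5188.8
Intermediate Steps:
j(J) = 2*J
B(H, Q) = 1/(-4 + 2*H) (B(H, Q) = 1/(2*H - 4) = 1/(-4 + 2*H))
140*(B(0, -1)**2 + 37) = 140*((1/(2*(-2 + 0)))**2 + 37) = 140*(((1/2)/(-2))**2 + 37) = 140*(((1/2)*(-1/2))**2 + 37) = 140*((-1/4)**2 + 37) = 140*(1/16 + 37) = 140*(593/16) = 20755/4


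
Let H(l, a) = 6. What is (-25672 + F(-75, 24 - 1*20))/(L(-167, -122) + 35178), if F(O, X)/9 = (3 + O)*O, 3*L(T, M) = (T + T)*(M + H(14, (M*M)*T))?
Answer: 34392/72139 ≈ 0.47675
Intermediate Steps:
L(T, M) = 2*T*(6 + M)/3 (L(T, M) = ((T + T)*(M + 6))/3 = ((2*T)*(6 + M))/3 = (2*T*(6 + M))/3 = 2*T*(6 + M)/3)
F(O, X) = 9*O*(3 + O) (F(O, X) = 9*((3 + O)*O) = 9*(O*(3 + O)) = 9*O*(3 + O))
(-25672 + F(-75, 24 - 1*20))/(L(-167, -122) + 35178) = (-25672 + 9*(-75)*(3 - 75))/((⅔)*(-167)*(6 - 122) + 35178) = (-25672 + 9*(-75)*(-72))/((⅔)*(-167)*(-116) + 35178) = (-25672 + 48600)/(38744/3 + 35178) = 22928/(144278/3) = 22928*(3/144278) = 34392/72139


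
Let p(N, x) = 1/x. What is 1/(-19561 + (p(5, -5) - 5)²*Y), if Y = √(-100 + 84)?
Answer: -12225625/239152762241 - 67600*I/239152762241 ≈ -5.1121e-5 - 2.8266e-7*I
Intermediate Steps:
Y = 4*I (Y = √(-16) = 4*I ≈ 4.0*I)
p(N, x) = 1/x
1/(-19561 + (p(5, -5) - 5)²*Y) = 1/(-19561 + (1/(-5) - 5)²*(4*I)) = 1/(-19561 + (-⅕ - 5)²*(4*I)) = 1/(-19561 + (-26/5)²*(4*I)) = 1/(-19561 + 676*(4*I)/25) = 1/(-19561 + 2704*I/25) = 625*(-19561 - 2704*I/25)/239152762241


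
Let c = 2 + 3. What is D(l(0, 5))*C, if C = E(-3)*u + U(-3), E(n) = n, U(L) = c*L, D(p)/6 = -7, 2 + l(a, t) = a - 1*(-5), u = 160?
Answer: 20790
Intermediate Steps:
c = 5
l(a, t) = 3 + a (l(a, t) = -2 + (a - 1*(-5)) = -2 + (a + 5) = -2 + (5 + a) = 3 + a)
D(p) = -42 (D(p) = 6*(-7) = -42)
U(L) = 5*L
C = -495 (C = -3*160 + 5*(-3) = -480 - 15 = -495)
D(l(0, 5))*C = -42*(-495) = 20790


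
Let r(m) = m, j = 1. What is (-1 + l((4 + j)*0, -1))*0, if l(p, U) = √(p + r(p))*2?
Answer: 0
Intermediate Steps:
l(p, U) = 2*√2*√p (l(p, U) = √(p + p)*2 = √(2*p)*2 = (√2*√p)*2 = 2*√2*√p)
(-1 + l((4 + j)*0, -1))*0 = (-1 + 2*√2*√((4 + 1)*0))*0 = (-1 + 2*√2*√(5*0))*0 = (-1 + 2*√2*√0)*0 = (-1 + 2*√2*0)*0 = (-1 + 0)*0 = -1*0 = 0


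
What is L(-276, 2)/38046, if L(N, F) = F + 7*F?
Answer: 8/19023 ≈ 0.00042054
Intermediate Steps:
L(N, F) = 8*F
L(-276, 2)/38046 = (8*2)/38046 = 16*(1/38046) = 8/19023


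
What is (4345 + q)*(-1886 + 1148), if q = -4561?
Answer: 159408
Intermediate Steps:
(4345 + q)*(-1886 + 1148) = (4345 - 4561)*(-1886 + 1148) = -216*(-738) = 159408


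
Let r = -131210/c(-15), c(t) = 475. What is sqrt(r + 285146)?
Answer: 2*sqrt(642737415)/95 ≈ 533.73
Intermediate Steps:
r = -26242/95 (r = -131210/475 = -131210*1/475 = -26242/95 ≈ -276.23)
sqrt(r + 285146) = sqrt(-26242/95 + 285146) = sqrt(27062628/95) = 2*sqrt(642737415)/95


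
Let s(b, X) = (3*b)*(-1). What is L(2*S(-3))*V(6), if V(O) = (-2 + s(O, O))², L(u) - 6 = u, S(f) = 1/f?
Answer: 6400/3 ≈ 2133.3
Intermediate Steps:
L(u) = 6 + u
s(b, X) = -3*b
V(O) = (-2 - 3*O)²
L(2*S(-3))*V(6) = (6 + 2/(-3))*(2 + 3*6)² = (6 + 2*(-⅓))*(2 + 18)² = (6 - ⅔)*20² = (16/3)*400 = 6400/3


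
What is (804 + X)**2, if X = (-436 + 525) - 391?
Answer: 252004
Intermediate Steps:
X = -302 (X = 89 - 391 = -302)
(804 + X)**2 = (804 - 302)**2 = 502**2 = 252004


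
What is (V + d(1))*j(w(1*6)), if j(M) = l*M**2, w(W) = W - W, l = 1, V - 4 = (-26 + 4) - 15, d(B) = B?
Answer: 0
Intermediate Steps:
V = -33 (V = 4 + ((-26 + 4) - 15) = 4 + (-22 - 15) = 4 - 37 = -33)
w(W) = 0
j(M) = M**2 (j(M) = 1*M**2 = M**2)
(V + d(1))*j(w(1*6)) = (-33 + 1)*0**2 = -32*0 = 0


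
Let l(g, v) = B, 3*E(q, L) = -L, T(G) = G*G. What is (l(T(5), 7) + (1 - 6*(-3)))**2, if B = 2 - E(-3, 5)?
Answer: 4624/9 ≈ 513.78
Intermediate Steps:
T(G) = G**2
E(q, L) = -L/3 (E(q, L) = (-L)/3 = -L/3)
B = 11/3 (B = 2 - (-1)*5/3 = 2 - 1*(-5/3) = 2 + 5/3 = 11/3 ≈ 3.6667)
l(g, v) = 11/3
(l(T(5), 7) + (1 - 6*(-3)))**2 = (11/3 + (1 - 6*(-3)))**2 = (11/3 + (1 + 18))**2 = (11/3 + 19)**2 = (68/3)**2 = 4624/9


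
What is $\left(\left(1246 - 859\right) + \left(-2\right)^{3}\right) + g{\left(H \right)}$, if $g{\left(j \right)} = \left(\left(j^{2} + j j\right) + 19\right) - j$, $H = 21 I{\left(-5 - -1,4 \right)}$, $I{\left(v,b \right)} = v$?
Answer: $14594$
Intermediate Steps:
$H = -84$ ($H = 21 \left(-5 - -1\right) = 21 \left(-5 + 1\right) = 21 \left(-4\right) = -84$)
$g{\left(j \right)} = 19 - j + 2 j^{2}$ ($g{\left(j \right)} = \left(\left(j^{2} + j^{2}\right) + 19\right) - j = \left(2 j^{2} + 19\right) - j = \left(19 + 2 j^{2}\right) - j = 19 - j + 2 j^{2}$)
$\left(\left(1246 - 859\right) + \left(-2\right)^{3}\right) + g{\left(H \right)} = \left(\left(1246 - 859\right) + \left(-2\right)^{3}\right) + \left(19 - -84 + 2 \left(-84\right)^{2}\right) = \left(387 - 8\right) + \left(19 + 84 + 2 \cdot 7056\right) = 379 + \left(19 + 84 + 14112\right) = 379 + 14215 = 14594$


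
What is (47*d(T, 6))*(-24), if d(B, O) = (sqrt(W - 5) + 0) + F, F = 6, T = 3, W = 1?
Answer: -6768 - 2256*I ≈ -6768.0 - 2256.0*I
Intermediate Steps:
d(B, O) = 6 + 2*I (d(B, O) = (sqrt(1 - 5) + 0) + 6 = (sqrt(-4) + 0) + 6 = (2*I + 0) + 6 = 2*I + 6 = 6 + 2*I)
(47*d(T, 6))*(-24) = (47*(6 + 2*I))*(-24) = (282 + 94*I)*(-24) = -6768 - 2256*I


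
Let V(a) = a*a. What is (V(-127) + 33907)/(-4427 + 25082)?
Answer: 50036/20655 ≈ 2.4225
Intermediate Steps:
V(a) = a²
(V(-127) + 33907)/(-4427 + 25082) = ((-127)² + 33907)/(-4427 + 25082) = (16129 + 33907)/20655 = 50036*(1/20655) = 50036/20655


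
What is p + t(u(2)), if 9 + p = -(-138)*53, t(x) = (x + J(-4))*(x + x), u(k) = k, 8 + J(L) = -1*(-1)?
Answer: 7285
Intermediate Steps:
J(L) = -7 (J(L) = -8 - 1*(-1) = -8 + 1 = -7)
t(x) = 2*x*(-7 + x) (t(x) = (x - 7)*(x + x) = (-7 + x)*(2*x) = 2*x*(-7 + x))
p = 7305 (p = -9 - (-138)*53 = -9 - 1*(-7314) = -9 + 7314 = 7305)
p + t(u(2)) = 7305 + 2*2*(-7 + 2) = 7305 + 2*2*(-5) = 7305 - 20 = 7285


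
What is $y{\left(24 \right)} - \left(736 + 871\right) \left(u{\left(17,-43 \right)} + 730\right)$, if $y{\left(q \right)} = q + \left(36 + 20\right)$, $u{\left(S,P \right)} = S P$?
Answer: $1687$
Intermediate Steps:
$u{\left(S,P \right)} = P S$
$y{\left(q \right)} = 56 + q$ ($y{\left(q \right)} = q + 56 = 56 + q$)
$y{\left(24 \right)} - \left(736 + 871\right) \left(u{\left(17,-43 \right)} + 730\right) = \left(56 + 24\right) - \left(736 + 871\right) \left(\left(-43\right) 17 + 730\right) = 80 - 1607 \left(-731 + 730\right) = 80 - 1607 \left(-1\right) = 80 - -1607 = 80 + 1607 = 1687$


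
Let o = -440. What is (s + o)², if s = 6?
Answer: 188356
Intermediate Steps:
(s + o)² = (6 - 440)² = (-434)² = 188356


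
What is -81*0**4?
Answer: 0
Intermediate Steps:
-81*0**4 = -81*0 = 0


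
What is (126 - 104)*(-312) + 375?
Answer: -6489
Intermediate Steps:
(126 - 104)*(-312) + 375 = 22*(-312) + 375 = -6864 + 375 = -6489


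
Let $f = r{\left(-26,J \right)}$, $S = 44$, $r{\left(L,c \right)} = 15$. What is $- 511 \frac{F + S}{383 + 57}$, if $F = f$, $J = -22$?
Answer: $- \frac{30149}{440} \approx -68.521$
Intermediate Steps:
$f = 15$
$F = 15$
$- 511 \frac{F + S}{383 + 57} = - 511 \frac{15 + 44}{383 + 57} = - 511 \cdot \frac{59}{440} = - 511 \cdot 59 \cdot \frac{1}{440} = \left(-511\right) \frac{59}{440} = - \frac{30149}{440}$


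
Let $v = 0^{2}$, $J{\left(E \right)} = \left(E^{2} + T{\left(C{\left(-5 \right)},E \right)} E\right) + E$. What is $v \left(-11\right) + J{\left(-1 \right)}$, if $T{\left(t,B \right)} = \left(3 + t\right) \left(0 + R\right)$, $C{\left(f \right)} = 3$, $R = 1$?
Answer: $-6$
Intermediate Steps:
$T{\left(t,B \right)} = 3 + t$ ($T{\left(t,B \right)} = \left(3 + t\right) \left(0 + 1\right) = \left(3 + t\right) 1 = 3 + t$)
$J{\left(E \right)} = E^{2} + 7 E$ ($J{\left(E \right)} = \left(E^{2} + \left(3 + 3\right) E\right) + E = \left(E^{2} + 6 E\right) + E = E^{2} + 7 E$)
$v = 0$
$v \left(-11\right) + J{\left(-1 \right)} = 0 \left(-11\right) - \left(7 - 1\right) = 0 - 6 = -6$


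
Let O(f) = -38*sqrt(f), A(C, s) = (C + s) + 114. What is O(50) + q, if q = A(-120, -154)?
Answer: -160 - 190*sqrt(2) ≈ -428.70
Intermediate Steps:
A(C, s) = 114 + C + s
q = -160 (q = 114 - 120 - 154 = -160)
O(50) + q = -190*sqrt(2) - 160 = -160 - 190*sqrt(2)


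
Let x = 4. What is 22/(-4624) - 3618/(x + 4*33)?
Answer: -61517/2312 ≈ -26.608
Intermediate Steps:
22/(-4624) - 3618/(x + 4*33) = 22/(-4624) - 3618/(4 + 4*33) = 22*(-1/4624) - 3618/(4 + 132) = -11/2312 - 3618/136 = -11/2312 - 3618*1/136 = -11/2312 - 1809/68 = -61517/2312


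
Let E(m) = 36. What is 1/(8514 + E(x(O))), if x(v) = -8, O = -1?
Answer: 1/8550 ≈ 0.00011696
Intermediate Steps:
1/(8514 + E(x(O))) = 1/(8514 + 36) = 1/8550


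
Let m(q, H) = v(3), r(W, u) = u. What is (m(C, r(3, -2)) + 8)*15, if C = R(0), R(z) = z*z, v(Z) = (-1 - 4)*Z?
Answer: -105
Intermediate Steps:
v(Z) = -5*Z
R(z) = z²
C = 0 (C = 0² = 0)
m(q, H) = -15 (m(q, H) = -5*3 = -15)
(m(C, r(3, -2)) + 8)*15 = (-15 + 8)*15 = -7*15 = -105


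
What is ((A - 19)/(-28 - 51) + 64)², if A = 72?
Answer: 25030009/6241 ≈ 4010.6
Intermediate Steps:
((A - 19)/(-28 - 51) + 64)² = ((72 - 19)/(-28 - 51) + 64)² = (53/(-79) + 64)² = (53*(-1/79) + 64)² = (-53/79 + 64)² = (5003/79)² = 25030009/6241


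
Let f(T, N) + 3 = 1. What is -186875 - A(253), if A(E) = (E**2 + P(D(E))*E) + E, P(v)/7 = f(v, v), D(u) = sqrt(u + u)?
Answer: -247595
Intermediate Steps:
D(u) = sqrt(2)*sqrt(u) (D(u) = sqrt(2*u) = sqrt(2)*sqrt(u))
f(T, N) = -2 (f(T, N) = -3 + 1 = -2)
P(v) = -14 (P(v) = 7*(-2) = -14)
A(E) = E**2 - 13*E (A(E) = (E**2 - 14*E) + E = E**2 - 13*E)
-186875 - A(253) = -186875 - 253*(-13 + 253) = -186875 - 253*240 = -186875 - 1*60720 = -186875 - 60720 = -247595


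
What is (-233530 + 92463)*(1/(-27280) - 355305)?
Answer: 1367322988807867/27280 ≈ 5.0122e+10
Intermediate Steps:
(-233530 + 92463)*(1/(-27280) - 355305) = -141067*(-1/27280 - 355305) = -141067*(-9692720401/27280) = 1367322988807867/27280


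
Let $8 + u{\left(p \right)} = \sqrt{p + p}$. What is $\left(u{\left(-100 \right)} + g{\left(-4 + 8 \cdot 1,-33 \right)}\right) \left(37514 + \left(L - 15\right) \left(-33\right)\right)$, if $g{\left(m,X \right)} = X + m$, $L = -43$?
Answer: $-1458836 + 394280 i \sqrt{2} \approx -1.4588 \cdot 10^{6} + 5.576 \cdot 10^{5} i$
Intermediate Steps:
$u{\left(p \right)} = -8 + \sqrt{2} \sqrt{p}$ ($u{\left(p \right)} = -8 + \sqrt{p + p} = -8 + \sqrt{2 p} = -8 + \sqrt{2} \sqrt{p}$)
$\left(u{\left(-100 \right)} + g{\left(-4 + 8 \cdot 1,-33 \right)}\right) \left(37514 + \left(L - 15\right) \left(-33\right)\right) = \left(\left(-8 + \sqrt{2} \sqrt{-100}\right) + \left(-33 + \left(-4 + 8 \cdot 1\right)\right)\right) \left(37514 + \left(-43 - 15\right) \left(-33\right)\right) = \left(\left(-8 + \sqrt{2} \cdot 10 i\right) + \left(-33 + \left(-4 + 8\right)\right)\right) \left(37514 - -1914\right) = \left(\left(-8 + 10 i \sqrt{2}\right) + \left(-33 + 4\right)\right) \left(37514 + 1914\right) = \left(\left(-8 + 10 i \sqrt{2}\right) - 29\right) 39428 = \left(-37 + 10 i \sqrt{2}\right) 39428 = -1458836 + 394280 i \sqrt{2}$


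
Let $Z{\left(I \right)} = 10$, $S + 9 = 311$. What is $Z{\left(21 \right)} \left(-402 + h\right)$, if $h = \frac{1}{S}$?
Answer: $- \frac{607015}{151} \approx -4020.0$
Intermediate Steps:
$S = 302$ ($S = -9 + 311 = 302$)
$h = \frac{1}{302} \approx 0.0033113$
$Z{\left(21 \right)} \left(-402 + h\right) = 10 \left(-402 + \frac{1}{302}\right) = 10 \left(- \frac{121403}{302}\right) = - \frac{607015}{151}$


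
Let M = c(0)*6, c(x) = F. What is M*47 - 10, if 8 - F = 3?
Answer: 1400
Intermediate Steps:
F = 5 (F = 8 - 1*3 = 8 - 3 = 5)
c(x) = 5
M = 30 (M = 5*6 = 30)
M*47 - 10 = 30*47 - 10 = 1410 - 10 = 1400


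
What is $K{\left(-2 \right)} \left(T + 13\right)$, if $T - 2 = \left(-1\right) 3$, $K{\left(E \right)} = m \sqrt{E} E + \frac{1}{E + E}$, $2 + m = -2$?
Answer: $-3 + 96 i \sqrt{2} \approx -3.0 + 135.76 i$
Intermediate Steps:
$m = -4$ ($m = -2 - 2 = -4$)
$K{\left(E \right)} = \frac{1}{2 E} - 4 E^{\frac{3}{2}}$ ($K{\left(E \right)} = - 4 \sqrt{E} E + \frac{1}{E + E} = - 4 E^{\frac{3}{2}} + \frac{1}{2 E} = \frac{1}{2 E} - 4 E^{\frac{3}{2}}$)
$T = -1$ ($T = 2 - 3 = -1$)
$K{\left(-2 \right)} \left(T + 13\right) = \frac{1 - 8 \left(-2\right)^{\frac{5}{2}}}{2 \left(-2\right)} \left(-1 + 13\right) = \frac{1}{2} \left(- \frac{1}{2}\right) \left(1 - 8 \cdot 4 i \sqrt{2}\right) 12 = \frac{1}{2} \left(- \frac{1}{2}\right) \left(1 - 32 i \sqrt{2}\right) 12 = \left(- \frac{1}{4} + 8 i \sqrt{2}\right) 12 = -3 + 96 i \sqrt{2}$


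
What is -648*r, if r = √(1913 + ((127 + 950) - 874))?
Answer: -29808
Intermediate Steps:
r = 46 (r = √(1913 + (1077 - 874)) = √(1913 + 203) = √2116 = 46)
-648*r = -648*46 = -29808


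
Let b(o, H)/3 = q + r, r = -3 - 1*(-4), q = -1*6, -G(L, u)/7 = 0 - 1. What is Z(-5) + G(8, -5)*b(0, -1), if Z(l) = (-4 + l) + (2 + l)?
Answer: -117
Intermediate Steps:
G(L, u) = 7 (G(L, u) = -7*(0 - 1) = -7*(-1) = 7)
Z(l) = -2 + 2*l
q = -6
r = 1 (r = -3 + 4 = 1)
b(o, H) = -15 (b(o, H) = 3*(-6 + 1) = 3*(-5) = -15)
Z(-5) + G(8, -5)*b(0, -1) = (-2 + 2*(-5)) + 7*(-15) = (-2 - 10) - 105 = -12 - 105 = -117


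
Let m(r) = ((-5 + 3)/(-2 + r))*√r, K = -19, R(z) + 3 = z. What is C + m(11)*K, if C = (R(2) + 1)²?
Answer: 38*√11/9 ≈ 14.004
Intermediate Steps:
R(z) = -3 + z
m(r) = -2*√r/(-2 + r) (m(r) = (-2/(-2 + r))*√r = -2*√r/(-2 + r))
C = 0 (C = ((-3 + 2) + 1)² = (-1 + 1)² = 0² = 0)
C + m(11)*K = 0 - 2*√11/(-2 + 11)*(-19) = 0 - 2*√11/9*(-19) = 0 + 38*√11/9 = 38*√11/9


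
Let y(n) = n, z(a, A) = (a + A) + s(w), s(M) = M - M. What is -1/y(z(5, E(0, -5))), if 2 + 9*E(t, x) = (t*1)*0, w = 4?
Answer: -9/43 ≈ -0.20930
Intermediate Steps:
s(M) = 0
E(t, x) = -2/9 (E(t, x) = -2/9 + ((t*1)*0)/9 = -2/9 + (t*0)/9 = -2/9 + (⅑)*0 = -2/9 + 0 = -2/9)
z(a, A) = A + a (z(a, A) = (a + A) + 0 = (A + a) + 0 = A + a)
-1/y(z(5, E(0, -5))) = -1/(-2/9 + 5) = -1/43/9 = -1*9/43 = -9/43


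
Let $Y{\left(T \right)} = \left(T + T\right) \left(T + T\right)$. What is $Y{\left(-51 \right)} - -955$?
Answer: $11359$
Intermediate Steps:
$Y{\left(T \right)} = 4 T^{2}$ ($Y{\left(T \right)} = 2 T 2 T = 4 T^{2}$)
$Y{\left(-51 \right)} - -955 = 4 \left(-51\right)^{2} - -955 = 4 \cdot 2601 + 955 = 10404 + 955 = 11359$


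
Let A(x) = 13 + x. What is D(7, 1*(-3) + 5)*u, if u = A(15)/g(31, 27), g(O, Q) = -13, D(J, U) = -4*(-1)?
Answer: -112/13 ≈ -8.6154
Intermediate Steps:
D(J, U) = 4
u = -28/13 (u = (13 + 15)/(-13) = 28*(-1/13) = -28/13 ≈ -2.1538)
D(7, 1*(-3) + 5)*u = 4*(-28/13) = -112/13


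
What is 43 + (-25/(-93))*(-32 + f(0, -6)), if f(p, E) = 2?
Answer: 1083/31 ≈ 34.935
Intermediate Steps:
43 + (-25/(-93))*(-32 + f(0, -6)) = 43 + (-25/(-93))*(-32 + 2) = 43 - 25*(-1/93)*(-30) = 43 + (25/93)*(-30) = 43 - 250/31 = 1083/31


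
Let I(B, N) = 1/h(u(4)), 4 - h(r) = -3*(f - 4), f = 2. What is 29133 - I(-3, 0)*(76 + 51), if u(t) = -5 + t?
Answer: 58393/2 ≈ 29197.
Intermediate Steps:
h(r) = -2 (h(r) = 4 - (-3)*(2 - 4) = 4 - (-3)*(-2) = 4 - 1*6 = 4 - 6 = -2)
I(B, N) = -½ (I(B, N) = 1/(-2) = -½)
29133 - I(-3, 0)*(76 + 51) = 29133 - (-1)*(76 + 51)/2 = 29133 - (-1)*127/2 = 29133 - 1*(-127/2) = 29133 + 127/2 = 58393/2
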